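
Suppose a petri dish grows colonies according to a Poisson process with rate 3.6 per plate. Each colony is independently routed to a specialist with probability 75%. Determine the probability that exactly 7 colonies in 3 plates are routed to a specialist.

Thinning: the colonies that are routed to a specialist themselves form a Poisson process with rate 0.75 × 3.6 = 2.7 per plate.
Over the interval, μ = 2.7 × 3 = 8.1 (3 plates).
P(N = 7) = e^(−8.1) · 8.1^7/7! ≈ 0.1378.

0.1378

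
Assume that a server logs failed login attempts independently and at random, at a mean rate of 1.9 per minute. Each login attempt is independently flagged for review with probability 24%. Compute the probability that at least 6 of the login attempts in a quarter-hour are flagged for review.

Thinning: the login attempts that are flagged for review themselves form a Poisson process with rate 0.24 × 1.9 = 0.456 per minute.
Over the interval, μ = 0.456 × 15 = 6.84 (a quarter-hour = 15 minutes).
P(N ≥ 6) = 1 − P(N ≤ 5) ≈ 0.6784.

0.6784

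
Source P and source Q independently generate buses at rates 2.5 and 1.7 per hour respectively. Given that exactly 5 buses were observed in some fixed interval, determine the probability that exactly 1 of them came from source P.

Given the total, each event is independently from source P with probability p = λ_P/(λ_P+λ_Q) = 2.5/4.2 ≈ 0.5952.
So K ~ Binomial(5, 2.5/4.2): P(K = 1) = C(5,1) · (2.5/4.2)^1 · (1.7/4.2)^4 ≈ 0.0799.

0.0799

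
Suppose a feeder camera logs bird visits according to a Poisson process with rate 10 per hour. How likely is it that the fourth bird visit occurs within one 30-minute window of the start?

Over the interval, μ = 10 × 0.5 = 5 (a 30-minute window = 0.5 hours).
The fourth arrival falls in the interval iff at least 4 events occur there: P(S_4 ≤ t) = P(N ≥ 4) = 1 − P(N ≤ 3) ≈ 0.7350.

0.7350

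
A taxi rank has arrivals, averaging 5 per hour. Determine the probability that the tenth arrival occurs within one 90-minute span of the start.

Over the interval, μ = 5 × 1.5 = 7.5 (a 90-minute span = 1.5 hours).
The tenth arrival falls in the interval iff at least 10 events occur there: P(S_10 ≤ t) = P(N ≥ 10) = 1 − P(N ≤ 9) ≈ 0.2236.

0.2236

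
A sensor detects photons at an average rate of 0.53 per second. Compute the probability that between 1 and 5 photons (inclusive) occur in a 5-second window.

0.8765

Over the interval, μ = 0.53 × 5 = 2.65 (a 5-second window = 5 seconds).
P(1 ≤ N ≤ 5) = Σ_{j=1}^{5} e^(−2.65) · 2.65^j/j! ≈ 0.8765.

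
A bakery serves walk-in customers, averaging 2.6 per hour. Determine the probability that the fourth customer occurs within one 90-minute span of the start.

0.5468

Over the interval, μ = 2.6 × 1.5 = 3.9 (a 90-minute span = 1.5 hours).
The fourth arrival falls in the interval iff at least 4 events occur there: P(S_4 ≤ t) = P(N ≥ 4) = 1 − P(N ≤ 3) ≈ 0.5468.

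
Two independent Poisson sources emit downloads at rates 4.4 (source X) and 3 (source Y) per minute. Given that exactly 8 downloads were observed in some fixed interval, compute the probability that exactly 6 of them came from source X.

0.2034

Given the total, each event is independently from source X with probability p = λ_X/(λ_X+λ_Y) = 4.4/7.4 ≈ 0.5946.
So K ~ Binomial(8, 4.4/7.4): P(K = 6) = C(8,6) · (4.4/7.4)^6 · (3/7.4)^2 ≈ 0.2034.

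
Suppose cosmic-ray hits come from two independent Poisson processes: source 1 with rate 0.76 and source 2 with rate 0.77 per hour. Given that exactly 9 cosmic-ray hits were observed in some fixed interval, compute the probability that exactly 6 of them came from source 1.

0.1608

Given the total, each event is independently from source 1 with probability p = λ_1/(λ_1+λ_2) = 0.76/1.53 ≈ 0.4967.
So K ~ Binomial(9, 0.76/1.53): P(K = 6) = C(9,6) · (0.76/1.53)^6 · (0.77/1.53)^3 ≈ 0.1608.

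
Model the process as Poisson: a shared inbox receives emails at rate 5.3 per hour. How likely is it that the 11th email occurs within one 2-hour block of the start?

Over the interval, μ = 5.3 × 2 = 10.6 (a 2-hour block = 2 hours).
The 11th arrival falls in the interval iff at least 11 events occur there: P(S_11 ≤ t) = P(N ≥ 11) = 1 − P(N ≤ 10) ≈ 0.4916.

0.4916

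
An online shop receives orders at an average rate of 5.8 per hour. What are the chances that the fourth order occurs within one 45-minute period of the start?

0.6318

Over the interval, μ = 5.8 × 0.75 = 4.35 (a 45-minute period = 0.75 hours).
The fourth arrival falls in the interval iff at least 4 events occur there: P(S_4 ≤ t) = P(N ≥ 4) = 1 − P(N ≤ 3) ≈ 0.6318.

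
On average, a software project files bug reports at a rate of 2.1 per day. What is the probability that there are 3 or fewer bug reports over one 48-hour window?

Over the interval, μ = 2.1 × 2 = 4.2 (a 48-hour window = 2 days).
P(N ≤ 3) = Σ_{j=0}^{3} e^(−μ) μ^j/j! ≈ 0.3954.

0.3954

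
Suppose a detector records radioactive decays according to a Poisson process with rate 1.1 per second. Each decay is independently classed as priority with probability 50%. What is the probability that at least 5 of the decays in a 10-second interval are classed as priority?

Thinning: the decays that are classed as priority themselves form a Poisson process with rate 0.5 × 1.1 = 0.55 per second.
Over the interval, μ = 0.55 × 10 = 5.5 (a 10-second interval = 10 seconds).
P(N ≥ 5) = 1 − P(N ≤ 4) ≈ 0.6425.

0.6425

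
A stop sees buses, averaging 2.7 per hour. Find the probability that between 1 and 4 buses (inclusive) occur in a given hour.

0.7957

With mean μ = 2.7 per hour,
P(1 ≤ N ≤ 4) = Σ_{j=1}^{4} e^(−2.7) · 2.7^j/j! ≈ 0.7957.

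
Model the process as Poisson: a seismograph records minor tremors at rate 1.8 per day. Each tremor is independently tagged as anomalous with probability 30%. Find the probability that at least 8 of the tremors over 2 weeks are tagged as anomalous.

Thinning: the tremors that are tagged as anomalous themselves form a Poisson process with rate 0.3 × 1.8 = 0.54 per day.
Over the interval, μ = 0.54 × 14 = 7.56 (2 weeks = 14 days).
P(N ≥ 8) = 1 − P(N ≤ 7) ≈ 0.4841.

0.4841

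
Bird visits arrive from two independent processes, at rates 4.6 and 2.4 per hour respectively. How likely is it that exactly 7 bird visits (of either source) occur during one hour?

0.1490

Independent Poisson processes superpose: combined rate λ = 4.6 + 2.4 = 7 per hour.
So μ = 7.
P(N = 7) = e^(−7) · 7^7/7! ≈ 0.1490.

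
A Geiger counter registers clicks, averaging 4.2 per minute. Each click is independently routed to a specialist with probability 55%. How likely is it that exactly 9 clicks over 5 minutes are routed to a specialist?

Thinning: the clicks that are routed to a specialist themselves form a Poisson process with rate 0.55 × 4.2 = 2.31 per minute.
Over the interval, μ = 2.31 × 5 = 11.55 (5 minutes).
P(N = 9) = e^(−11.55) · 11.55^9/9! ≈ 0.0971.

0.0971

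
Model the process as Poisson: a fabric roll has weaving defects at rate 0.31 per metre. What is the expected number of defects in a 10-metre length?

3.1

E[N] = λt = 0.31 × 10 = 3.1 (a 10-metre length = 10 metres).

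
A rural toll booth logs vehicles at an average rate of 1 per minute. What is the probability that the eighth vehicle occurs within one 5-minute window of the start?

Over the interval, μ = 1 × 5 = 5 (a 5-minute window = 5 minutes).
The eighth arrival falls in the interval iff at least 8 events occur there: P(S_8 ≤ t) = P(N ≥ 8) = 1 − P(N ≤ 7) ≈ 0.1334.

0.1334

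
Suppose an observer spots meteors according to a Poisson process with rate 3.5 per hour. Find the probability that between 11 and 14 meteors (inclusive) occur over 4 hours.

0.3948

Over the interval, μ = 3.5 × 4 = 14 (4 hours).
P(11 ≤ N ≤ 14) = Σ_{j=11}^{14} e^(−14) · 14^j/j! ≈ 0.3948.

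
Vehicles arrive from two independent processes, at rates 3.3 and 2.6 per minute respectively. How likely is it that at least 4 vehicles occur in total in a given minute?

Independent Poisson processes superpose: combined rate λ = 3.3 + 2.6 = 5.9 per minute.
So μ = 5.9.
P(N ≥ 4) = 1 − P(N ≤ 3) ≈ 0.8396.

0.8396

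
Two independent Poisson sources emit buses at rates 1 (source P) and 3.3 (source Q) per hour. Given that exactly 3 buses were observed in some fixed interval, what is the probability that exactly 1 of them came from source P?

Given the total, each event is independently from source P with probability p = λ_P/(λ_P+λ_Q) = 1/4.3 ≈ 0.2326.
So K ~ Binomial(3, 1/4.3): P(K = 1) = C(3,1) · (1/4.3)^1 · (3.3/4.3)^2 ≈ 0.4109.

0.4109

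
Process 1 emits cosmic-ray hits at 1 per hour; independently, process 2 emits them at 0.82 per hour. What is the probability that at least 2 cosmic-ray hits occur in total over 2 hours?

Independent Poisson processes superpose: combined rate λ = 1 + 0.82 = 1.82 per hour.
Over the interval, μ = 1.82 × 2 = 3.64 (2 hours).
P(N ≥ 2) = 1 − P(N ≤ 1) ≈ 0.8782.

0.8782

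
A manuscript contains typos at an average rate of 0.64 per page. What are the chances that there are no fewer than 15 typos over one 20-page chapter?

0.3046

Over the interval, μ = 0.64 × 20 = 12.8 (a 20-page chapter = 20 pages).
P(N ≥ 15) = 1 − P(N ≤ 14) = 1 − Σ_{j=0}^{14} e^(−μ) μ^j/j! ≈ 0.3046.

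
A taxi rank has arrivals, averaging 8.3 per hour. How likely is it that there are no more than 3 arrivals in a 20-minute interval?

0.6993

Over the interval, μ = 8.3 × 1/3 ≈ 2.76667 (a 20-minute interval = 1/3 hours).
P(N ≤ 3) = Σ_{j=0}^{3} e^(−μ) μ^j/j! ≈ 0.6993.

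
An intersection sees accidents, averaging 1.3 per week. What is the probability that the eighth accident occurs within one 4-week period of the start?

Over the interval, μ = 1.3 × 4 = 5.2 (a 4-week period = 4 weeks).
The eighth arrival falls in the interval iff at least 8 events occur there: P(S_8 ≤ t) = P(N ≥ 8) = 1 − P(N ≤ 7) ≈ 0.1551.

0.1551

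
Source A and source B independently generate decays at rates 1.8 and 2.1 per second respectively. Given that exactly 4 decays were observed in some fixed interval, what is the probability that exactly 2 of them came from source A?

0.3706

Given the total, each event is independently from source A with probability p = λ_A/(λ_A+λ_B) = 1.8/3.9 ≈ 0.4615.
So K ~ Binomial(4, 1.8/3.9): P(K = 2) = C(4,2) · (1.8/3.9)^2 · (2.1/3.9)^2 ≈ 0.3706.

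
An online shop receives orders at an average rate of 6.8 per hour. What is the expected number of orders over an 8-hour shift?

E[N] = λt = 6.8 × 8 = 54.4 (an 8-hour shift = 8 hours).

54.4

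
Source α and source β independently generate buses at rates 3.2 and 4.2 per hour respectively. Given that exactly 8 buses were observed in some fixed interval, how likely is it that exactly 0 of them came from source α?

0.0108

Given the total, each event is independently from source α with probability p = λ_α/(λ_α+λ_β) = 3.2/7.4 ≈ 0.4324.
So K ~ Binomial(8, 3.2/7.4): P(K = 0) = C(8,0) · (3.2/7.4)^0 · (4.2/7.4)^8 ≈ 0.0108.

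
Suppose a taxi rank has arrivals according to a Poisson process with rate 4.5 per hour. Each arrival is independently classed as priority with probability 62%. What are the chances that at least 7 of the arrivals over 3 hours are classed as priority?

Thinning: the arrivals that are classed as priority themselves form a Poisson process with rate 0.62 × 4.5 = 2.79 per hour.
Over the interval, μ = 2.79 × 3 = 8.37 (3 hours).
P(N ≥ 7) = 1 − P(N ≤ 6) ≈ 0.7297.

0.7297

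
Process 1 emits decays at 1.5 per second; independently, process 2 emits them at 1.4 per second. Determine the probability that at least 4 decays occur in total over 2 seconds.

Independent Poisson processes superpose: combined rate λ = 1.5 + 1.4 = 2.9 per second.
Over the interval, μ = 2.9 × 2 = 5.8 (2 seconds).
P(N ≥ 4) = 1 − P(N ≤ 3) ≈ 0.8300.

0.8300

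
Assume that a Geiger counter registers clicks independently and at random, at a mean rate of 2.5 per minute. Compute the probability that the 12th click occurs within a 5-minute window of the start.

0.5942

Over the interval, μ = 2.5 × 5 = 12.5 (a 5-minute window = 5 minutes).
The 12th arrival falls in the interval iff at least 12 events occur there: P(S_12 ≤ t) = P(N ≥ 12) = 1 − P(N ≤ 11) ≈ 0.5942.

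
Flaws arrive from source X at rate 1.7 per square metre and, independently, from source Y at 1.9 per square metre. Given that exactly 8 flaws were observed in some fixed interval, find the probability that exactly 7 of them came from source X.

Given the total, each event is independently from source X with probability p = λ_X/(λ_X+λ_Y) = 1.7/3.6 ≈ 0.4722.
So K ~ Binomial(8, 1.7/3.6): P(K = 7) = C(8,7) · (1.7/3.6)^7 · (1.9/3.6)^1 ≈ 0.0221.

0.0221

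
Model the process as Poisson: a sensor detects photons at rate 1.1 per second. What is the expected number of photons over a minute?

E[N] = λt = 1.1 × 60 = 66 (a minute = 60 seconds).

66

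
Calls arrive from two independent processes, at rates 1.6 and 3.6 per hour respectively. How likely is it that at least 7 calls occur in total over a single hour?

0.2676

Independent Poisson processes superpose: combined rate λ = 1.6 + 3.6 = 5.2 per hour.
So μ = 5.2.
P(N ≥ 7) = 1 − P(N ≤ 6) ≈ 0.2676.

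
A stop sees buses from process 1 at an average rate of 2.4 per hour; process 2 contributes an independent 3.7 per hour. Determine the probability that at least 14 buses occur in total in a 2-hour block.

Independent Poisson processes superpose: combined rate λ = 2.4 + 3.7 = 6.1 per hour.
Over the interval, μ = 6.1 × 2 = 12.2 (a 2-hour block = 2 hours).
P(N ≥ 14) = 1 − P(N ≤ 13) ≈ 0.3397.

0.3397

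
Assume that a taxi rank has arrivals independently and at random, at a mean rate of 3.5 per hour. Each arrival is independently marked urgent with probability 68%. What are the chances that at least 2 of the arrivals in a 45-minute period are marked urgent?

0.5327

Thinning: the arrivals that are marked urgent themselves form a Poisson process with rate 0.68 × 3.5 = 2.38 per hour.
Over the interval, μ = 2.38 × 0.75 = 1.785 (a 45-minute period = 0.75 hours).
P(N ≥ 2) = 1 − P(N ≤ 1) ≈ 0.5327.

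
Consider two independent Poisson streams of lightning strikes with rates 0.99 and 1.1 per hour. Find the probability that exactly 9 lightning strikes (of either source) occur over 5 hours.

0.1186

Independent Poisson processes superpose: combined rate λ = 0.99 + 1.1 = 2.09 per hour.
Over the interval, μ = 2.09 × 5 = 10.45 (5 hours).
P(N = 9) = e^(−10.45) · 10.45^9/9! ≈ 0.1186.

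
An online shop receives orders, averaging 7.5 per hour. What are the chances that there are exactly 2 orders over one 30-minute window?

Over the interval, μ = 7.5 × 0.5 = 3.75 (a 30-minute window = 0.5 hours).
P(N = 2) = e^(−μ) μ^2/2! = e^(−3.75) · 3.75^2/2 ≈ 0.1654.

0.1654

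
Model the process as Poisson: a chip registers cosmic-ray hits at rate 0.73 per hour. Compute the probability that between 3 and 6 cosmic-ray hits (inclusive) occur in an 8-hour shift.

0.5625

Over the interval, μ = 0.73 × 8 = 5.84 (an 8-hour shift = 8 hours).
P(3 ≤ N ≤ 6) = Σ_{j=3}^{6} e^(−5.84) · 5.84^j/j! ≈ 0.5625.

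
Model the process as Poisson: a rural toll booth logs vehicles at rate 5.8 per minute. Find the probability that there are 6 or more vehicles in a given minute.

With mean μ = 5.8 per minute,
P(N ≥ 6) = 1 − P(N ≤ 5) = 1 − Σ_{j=0}^{5} e^(−μ) μ^j/j! ≈ 0.5217.

0.5217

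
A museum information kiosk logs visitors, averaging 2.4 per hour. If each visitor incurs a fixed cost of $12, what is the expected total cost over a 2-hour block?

E[N] = 2.4 × 2 = 4.8 (a 2-hour block = 2 hours); E[cost] = 4.8 × $12 = $57.6.

$57.6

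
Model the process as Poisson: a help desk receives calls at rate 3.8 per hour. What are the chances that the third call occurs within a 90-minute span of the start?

0.9232

Over the interval, μ = 3.8 × 1.5 = 5.7 (a 90-minute span = 1.5 hours).
The third arrival falls in the interval iff at least 3 events occur there: P(S_3 ≤ t) = P(N ≥ 3) = 1 − P(N ≤ 2) ≈ 0.9232.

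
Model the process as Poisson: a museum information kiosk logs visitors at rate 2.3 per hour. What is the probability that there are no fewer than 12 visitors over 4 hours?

Over the interval, μ = 2.3 × 4 = 9.2 (4 hours).
P(N ≥ 12) = 1 − P(N ≤ 11) = 1 − Σ_{j=0}^{11} e^(−μ) μ^j/j! ≈ 0.2168.

0.2168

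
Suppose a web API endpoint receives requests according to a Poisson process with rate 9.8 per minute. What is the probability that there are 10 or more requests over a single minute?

0.5168

With mean μ = 9.8 per minute,
P(N ≥ 10) = 1 − P(N ≤ 9) = 1 − Σ_{j=0}^{9} e^(−μ) μ^j/j! ≈ 0.5168.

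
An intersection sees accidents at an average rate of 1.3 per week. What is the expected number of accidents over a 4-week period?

E[N] = λt = 1.3 × 4 = 5.2 (a 4-week period = 4 weeks).

5.2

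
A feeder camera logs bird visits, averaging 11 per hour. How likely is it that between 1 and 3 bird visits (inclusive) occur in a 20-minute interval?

0.4756

Over the interval, μ = 11 × 1/3 ≈ 3.66667 (a 20-minute interval = 1/3 hours).
P(1 ≤ N ≤ 3) = Σ_{j=1}^{3} e^(−3.66667) · 3.66667^j/j! ≈ 0.4756.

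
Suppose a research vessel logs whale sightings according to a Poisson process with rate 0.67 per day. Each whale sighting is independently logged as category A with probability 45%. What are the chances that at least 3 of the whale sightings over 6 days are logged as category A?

Thinning: the whale sightings that are logged as category A themselves form a Poisson process with rate 0.45 × 0.67 = 0.3015 per day.
Over the interval, μ = 0.3015 × 6 = 1.809 (6 days).
P(N ≥ 3) = 1 − P(N ≤ 2) ≈ 0.2718.

0.2718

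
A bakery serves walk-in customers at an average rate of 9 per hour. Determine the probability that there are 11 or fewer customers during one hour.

With mean μ = 9 per hour,
P(N ≤ 11) = Σ_{j=0}^{11} e^(−μ) μ^j/j! ≈ 0.8030.

0.8030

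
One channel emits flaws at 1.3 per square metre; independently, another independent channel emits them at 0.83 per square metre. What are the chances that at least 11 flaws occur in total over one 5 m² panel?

0.4977

Independent Poisson processes superpose: combined rate λ = 1.3 + 0.83 = 2.13 per square metre.
Over the interval, μ = 2.13 × 5 = 10.65 (a 5 m² panel = 5 square metres).
P(N ≥ 11) = 1 − P(N ≤ 10) ≈ 0.4977.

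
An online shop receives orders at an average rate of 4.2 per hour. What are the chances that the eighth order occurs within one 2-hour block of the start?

Over the interval, μ = 4.2 × 2 = 8.4 (a 2-hour block = 2 hours).
The eighth arrival falls in the interval iff at least 8 events occur there: P(S_8 ≤ t) = P(N ≥ 8) = 1 − P(N ≤ 7) ≈ 0.6013.

0.6013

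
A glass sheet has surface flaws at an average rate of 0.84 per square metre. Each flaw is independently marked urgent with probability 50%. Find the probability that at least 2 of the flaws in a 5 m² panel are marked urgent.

Thinning: the flaws that are marked urgent themselves form a Poisson process with rate 0.5 × 0.84 = 0.42 per square metre.
Over the interval, μ = 0.42 × 5 = 2.1 (a 5 m² panel = 5 square metres).
P(N ≥ 2) = 1 − P(N ≤ 1) ≈ 0.6204.

0.6204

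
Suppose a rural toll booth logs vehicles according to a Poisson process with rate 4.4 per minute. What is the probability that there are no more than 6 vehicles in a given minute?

0.8436

With mean μ = 4.4 per minute,
P(N ≤ 6) = Σ_{j=0}^{6} e^(−μ) μ^j/j! ≈ 0.8436.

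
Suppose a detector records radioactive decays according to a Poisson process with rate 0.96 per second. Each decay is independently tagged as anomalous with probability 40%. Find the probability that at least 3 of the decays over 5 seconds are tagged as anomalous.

0.3017

Thinning: the decays that are tagged as anomalous themselves form a Poisson process with rate 0.4 × 0.96 = 0.384 per second.
Over the interval, μ = 0.384 × 5 = 1.92 (5 seconds).
P(N ≥ 3) = 1 − P(N ≤ 2) ≈ 0.3017.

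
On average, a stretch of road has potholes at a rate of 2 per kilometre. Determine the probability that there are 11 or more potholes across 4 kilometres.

0.1841

Over the interval, μ = 2 × 4 = 8 (4 kilometres).
P(N ≥ 11) = 1 − P(N ≤ 10) = 1 − Σ_{j=0}^{10} e^(−μ) μ^j/j! ≈ 0.1841.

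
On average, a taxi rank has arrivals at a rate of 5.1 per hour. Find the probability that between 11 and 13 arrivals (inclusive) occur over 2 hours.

0.2914

Over the interval, μ = 5.1 × 2 = 10.2 (2 hours).
P(11 ≤ N ≤ 13) = Σ_{j=11}^{13} e^(−10.2) · 10.2^j/j! ≈ 0.2914.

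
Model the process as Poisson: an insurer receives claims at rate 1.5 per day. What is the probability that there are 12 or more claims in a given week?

0.3613

Over the interval, μ = 1.5 × 7 = 10.5 (a week = 7 days).
P(N ≥ 12) = 1 − P(N ≤ 11) = 1 − Σ_{j=0}^{11} e^(−μ) μ^j/j! ≈ 0.3613.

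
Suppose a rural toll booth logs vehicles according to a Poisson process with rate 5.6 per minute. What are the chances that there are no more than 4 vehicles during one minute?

With mean μ = 5.6 per minute,
P(N ≤ 4) = Σ_{j=0}^{4} e^(−μ) μ^j/j! ≈ 0.3422.

0.3422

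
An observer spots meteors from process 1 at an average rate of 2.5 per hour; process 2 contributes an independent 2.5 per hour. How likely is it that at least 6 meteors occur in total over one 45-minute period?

0.1771

Independent Poisson processes superpose: combined rate λ = 2.5 + 2.5 = 5 per hour.
Over the interval, μ = 5 × 0.75 = 3.75 (a 45-minute period = 0.75 hours).
P(N ≥ 6) = 1 − P(N ≤ 5) ≈ 0.1771.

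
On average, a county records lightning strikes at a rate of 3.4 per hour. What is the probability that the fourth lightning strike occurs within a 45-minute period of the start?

0.2532

Over the interval, μ = 3.4 × 0.75 = 2.55 (a 45-minute period = 0.75 hours).
The fourth arrival falls in the interval iff at least 4 events occur there: P(S_4 ≤ t) = P(N ≥ 4) = 1 − P(N ≤ 3) ≈ 0.2532.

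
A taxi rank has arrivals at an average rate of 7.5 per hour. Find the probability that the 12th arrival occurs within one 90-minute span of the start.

Over the interval, μ = 7.5 × 1.5 = 11.25 (a 90-minute span = 1.5 hours).
The 12th arrival falls in the interval iff at least 12 events occur there: P(S_12 ≤ t) = P(N ≥ 12) = 1 − P(N ≤ 11) ≈ 0.4505.

0.4505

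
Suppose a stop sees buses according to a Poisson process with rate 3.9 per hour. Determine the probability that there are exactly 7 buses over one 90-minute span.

Over the interval, μ = 3.9 × 1.5 = 5.85 (a 90-minute span = 1.5 hours).
P(N = 7) = e^(−μ) μ^7/7! = e^(−5.85) · 5.85^7/5040 ≈ 0.1340.

0.1340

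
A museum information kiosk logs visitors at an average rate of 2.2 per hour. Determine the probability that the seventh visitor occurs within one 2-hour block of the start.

Over the interval, μ = 2.2 × 2 = 4.4 (a 2-hour block = 2 hours).
The seventh arrival falls in the interval iff at least 7 events occur there: P(S_7 ≤ t) = P(N ≥ 7) = 1 − P(N ≤ 6) ≈ 0.1564.

0.1564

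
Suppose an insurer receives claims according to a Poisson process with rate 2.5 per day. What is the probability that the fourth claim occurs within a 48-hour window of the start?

Over the interval, μ = 2.5 × 2 = 5 (a 48-hour window = 2 days).
The fourth arrival falls in the interval iff at least 4 events occur there: P(S_4 ≤ t) = P(N ≥ 4) = 1 − P(N ≤ 3) ≈ 0.7350.

0.7350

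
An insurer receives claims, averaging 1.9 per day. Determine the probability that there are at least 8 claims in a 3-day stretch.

0.2159

Over the interval, μ = 1.9 × 3 = 5.7 (a 3-day stretch = 3 days).
P(N ≥ 8) = 1 − P(N ≤ 7) = 1 − Σ_{j=0}^{7} e^(−μ) μ^j/j! ≈ 0.2159.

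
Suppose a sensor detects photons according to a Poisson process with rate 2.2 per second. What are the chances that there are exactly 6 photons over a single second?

With mean μ = 2.2 per second,
P(N = 6) = e^(−μ) μ^6/6! = e^(−2.2) · 2.2^6/720 ≈ 0.0174.

0.0174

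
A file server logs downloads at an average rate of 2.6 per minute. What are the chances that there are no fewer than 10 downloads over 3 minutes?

Over the interval, μ = 2.6 × 3 = 7.8 (3 minutes).
P(N ≥ 10) = 1 − P(N ≤ 9) = 1 − Σ_{j=0}^{9} e^(−μ) μ^j/j! ≈ 0.2589.

0.2589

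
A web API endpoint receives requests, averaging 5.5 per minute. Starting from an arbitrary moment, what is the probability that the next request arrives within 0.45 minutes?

0.9158

Inter-arrival times are exponential with rate λ = 5.5 per minute.
P(T ≤ 0.45) = 1 − e^(−λt) = 1 − e^(−5.5 × 0.45) = 1 − e^(−2.475) ≈ 0.9158.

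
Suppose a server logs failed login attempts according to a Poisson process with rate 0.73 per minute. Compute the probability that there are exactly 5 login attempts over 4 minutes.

0.0954

Over the interval, μ = 0.73 × 4 = 2.92 (4 minutes).
P(N = 5) = e^(−μ) μ^5/5! = e^(−2.92) · 2.92^5/120 ≈ 0.0954.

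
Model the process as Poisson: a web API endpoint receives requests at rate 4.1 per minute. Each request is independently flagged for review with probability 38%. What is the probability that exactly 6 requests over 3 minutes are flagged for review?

Thinning: the requests that are flagged for review themselves form a Poisson process with rate 0.38 × 4.1 = 1.558 per minute.
Over the interval, μ = 1.558 × 3 = 4.674 (3 minutes).
P(N = 6) = e^(−4.674) · 4.674^6/6! ≈ 0.1352.

0.1352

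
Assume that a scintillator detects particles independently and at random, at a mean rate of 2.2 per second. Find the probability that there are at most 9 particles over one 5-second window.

0.3405

Over the interval, μ = 2.2 × 5 = 11 (a 5-second window = 5 seconds).
P(N ≤ 9) = Σ_{j=0}^{9} e^(−μ) μ^j/j! ≈ 0.3405.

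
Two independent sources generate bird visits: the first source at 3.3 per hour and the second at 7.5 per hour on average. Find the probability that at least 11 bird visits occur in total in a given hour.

Independent Poisson processes superpose: combined rate λ = 3.3 + 7.5 = 10.8 per hour.
So μ = 10.8.
P(N ≥ 11) = 1 − P(N ≤ 10) ≈ 0.5160.

0.5160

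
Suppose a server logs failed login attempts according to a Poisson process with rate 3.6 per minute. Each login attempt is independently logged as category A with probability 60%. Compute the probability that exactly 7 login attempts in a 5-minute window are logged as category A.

0.0694

Thinning: the login attempts that are logged as category A themselves form a Poisson process with rate 0.6 × 3.6 = 2.16 per minute.
Over the interval, μ = 2.16 × 5 = 10.8 (a 5-minute window = 5 minutes).
P(N = 7) = e^(−10.8) · 10.8^7/7! ≈ 0.0694.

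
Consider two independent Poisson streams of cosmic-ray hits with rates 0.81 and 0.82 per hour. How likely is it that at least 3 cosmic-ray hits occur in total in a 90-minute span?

0.4420

Independent Poisson processes superpose: combined rate λ = 0.81 + 0.82 = 1.63 per hour.
Over the interval, μ = 1.63 × 1.5 = 2.445 (a 90-minute span = 1.5 hours).
P(N ≥ 3) = 1 − P(N ≤ 2) ≈ 0.4420.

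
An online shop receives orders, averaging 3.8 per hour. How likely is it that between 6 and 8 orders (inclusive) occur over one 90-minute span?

Over the interval, μ = 3.8 × 1.5 = 5.7 (a 90-minute span = 1.5 hours).
P(6 ≤ N ≤ 8) = Σ_{j=6}^{8} e^(−5.7) · 5.7^j/j! ≈ 0.3816.

0.3816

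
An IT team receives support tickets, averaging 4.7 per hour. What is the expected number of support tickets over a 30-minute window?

E[N] = λt = 4.7 × 0.5 = 2.35 (a 30-minute window = 0.5 hours).

2.35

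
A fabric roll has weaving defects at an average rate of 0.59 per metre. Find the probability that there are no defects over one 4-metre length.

Over the interval, μ = 0.59 × 4 = 2.36 (a 4-metre length = 4 metres).
P(N = 0) = e^(−μ) μ^0/0! = e^(−2.36) · 2.36^0/1 ≈ 0.0944.

0.0944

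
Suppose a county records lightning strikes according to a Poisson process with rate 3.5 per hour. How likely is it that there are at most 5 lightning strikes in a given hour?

With mean μ = 3.5 per hour,
P(N ≤ 5) = Σ_{j=0}^{5} e^(−μ) μ^j/j! ≈ 0.8576.

0.8576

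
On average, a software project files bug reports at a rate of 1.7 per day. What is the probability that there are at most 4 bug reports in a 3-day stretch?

Over the interval, μ = 1.7 × 3 = 5.1 (a 3-day stretch = 3 days).
P(N ≤ 4) = Σ_{j=0}^{4} e^(−μ) μ^j/j! ≈ 0.4231.

0.4231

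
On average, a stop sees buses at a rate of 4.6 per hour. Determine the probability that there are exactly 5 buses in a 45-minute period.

0.1293

Over the interval, μ = 4.6 × 0.75 = 3.45 (a 45-minute period = 0.75 hours).
P(N = 5) = e^(−μ) μ^5/5! = e^(−3.45) · 3.45^5/120 ≈ 0.1293.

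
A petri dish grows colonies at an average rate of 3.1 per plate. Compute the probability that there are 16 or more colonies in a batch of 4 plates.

Over the interval, μ = 3.1 × 4 = 12.4 (a batch of 4 plates = 4 plates).
P(N ≥ 16) = 1 − P(N ≤ 15) = 1 − Σ_{j=0}^{15} e^(−μ) μ^j/j! ≈ 0.1860.

0.1860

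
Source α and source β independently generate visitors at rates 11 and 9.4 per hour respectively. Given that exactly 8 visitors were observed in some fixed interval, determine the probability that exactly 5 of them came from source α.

Given the total, each event is independently from source α with probability p = λ_α/(λ_α+λ_β) = 11/20.4 ≈ 0.5392.
So K ~ Binomial(8, 11/20.4): P(K = 5) = C(8,5) · (11/20.4)^5 · (9.4/20.4)^3 ≈ 0.2497.

0.2497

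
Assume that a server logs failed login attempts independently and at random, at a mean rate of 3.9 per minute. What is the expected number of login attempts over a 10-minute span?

39

E[N] = λt = 3.9 × 10 = 39 (a 10-minute span = 10 minutes).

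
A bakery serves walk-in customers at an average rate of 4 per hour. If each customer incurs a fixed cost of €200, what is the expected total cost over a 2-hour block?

E[N] = 4 × 2 = 8 (a 2-hour block = 2 hours); E[cost] = 8 × €200 = €1600.

€1600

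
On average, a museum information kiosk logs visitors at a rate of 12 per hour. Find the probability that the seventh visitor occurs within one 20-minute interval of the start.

Over the interval, μ = 12 × 1/3 = 4 (a 20-minute interval = 1/3 hours).
The seventh arrival falls in the interval iff at least 7 events occur there: P(S_7 ≤ t) = P(N ≥ 7) = 1 − P(N ≤ 6) ≈ 0.1107.

0.1107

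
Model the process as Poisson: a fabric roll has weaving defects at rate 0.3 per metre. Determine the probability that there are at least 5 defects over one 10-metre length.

0.1847

Over the interval, μ = 0.3 × 10 = 3 (a 10-metre length = 10 metres).
P(N ≥ 5) = 1 − P(N ≤ 4) = 1 − Σ_{j=0}^{4} e^(−μ) μ^j/j! ≈ 0.1847.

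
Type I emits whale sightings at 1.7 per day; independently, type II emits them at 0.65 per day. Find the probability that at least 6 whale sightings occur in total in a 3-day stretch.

0.7056

Independent Poisson processes superpose: combined rate λ = 1.7 + 0.65 = 2.35 per day.
Over the interval, μ = 2.35 × 3 = 7.05 (a 3-day stretch = 3 days).
P(N ≥ 6) = 1 − P(N ≤ 5) ≈ 0.7056.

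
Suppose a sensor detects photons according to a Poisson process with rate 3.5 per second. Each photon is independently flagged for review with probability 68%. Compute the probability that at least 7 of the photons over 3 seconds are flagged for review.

0.5709

Thinning: the photons that are flagged for review themselves form a Poisson process with rate 0.68 × 3.5 = 2.38 per second.
Over the interval, μ = 2.38 × 3 = 7.14 (3 seconds).
P(N ≥ 7) = 1 − P(N ≤ 6) ≈ 0.5709.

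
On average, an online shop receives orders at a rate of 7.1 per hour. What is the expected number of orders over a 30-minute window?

3.55

E[N] = λt = 7.1 × 0.5 = 3.55 (a 30-minute window = 0.5 hours).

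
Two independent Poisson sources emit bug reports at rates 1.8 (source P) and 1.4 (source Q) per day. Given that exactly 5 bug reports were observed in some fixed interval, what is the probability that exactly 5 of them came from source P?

0.0563

Given the total, each event is independently from source P with probability p = λ_P/(λ_P+λ_Q) = 1.8/3.2 = 0.5625.
So K ~ Binomial(5, 1.8/3.2): P(K = 5) = C(5,5) · (1.8/3.2)^5 · (1.4/3.2)^0 ≈ 0.0563.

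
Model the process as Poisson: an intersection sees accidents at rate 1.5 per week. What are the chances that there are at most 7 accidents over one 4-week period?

0.7440

Over the interval, μ = 1.5 × 4 = 6 (a 4-week period = 4 weeks).
P(N ≤ 7) = Σ_{j=0}^{7} e^(−μ) μ^j/j! ≈ 0.7440.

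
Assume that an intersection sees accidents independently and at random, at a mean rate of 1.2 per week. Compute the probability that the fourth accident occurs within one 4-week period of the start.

0.7058

Over the interval, μ = 1.2 × 4 = 4.8 (a 4-week period = 4 weeks).
The fourth arrival falls in the interval iff at least 4 events occur there: P(S_4 ≤ t) = P(N ≥ 4) = 1 − P(N ≤ 3) ≈ 0.7058.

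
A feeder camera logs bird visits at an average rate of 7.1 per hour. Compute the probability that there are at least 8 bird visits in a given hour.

With mean μ = 7.1 per hour,
P(N ≥ 8) = 1 − P(N ≤ 7) = 1 − Σ_{j=0}^{7} e^(−μ) μ^j/j! ≈ 0.4162.

0.4162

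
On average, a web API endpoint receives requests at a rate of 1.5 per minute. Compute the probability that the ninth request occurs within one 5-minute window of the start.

Over the interval, μ = 1.5 × 5 = 7.5 (a 5-minute window = 5 minutes).
The ninth arrival falls in the interval iff at least 9 events occur there: P(S_9 ≤ t) = P(N ≥ 9) = 1 − P(N ≤ 8) ≈ 0.3380.

0.3380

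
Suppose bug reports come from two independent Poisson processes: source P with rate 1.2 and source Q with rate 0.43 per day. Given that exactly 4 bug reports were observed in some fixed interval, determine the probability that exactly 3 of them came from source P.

Given the total, each event is independently from source P with probability p = λ_P/(λ_P+λ_Q) = 1.2/1.63 ≈ 0.7362.
So K ~ Binomial(4, 1.2/1.63): P(K = 3) = C(4,3) · (1.2/1.63)^3 · (0.43/1.63)^1 ≈ 0.4210.

0.4210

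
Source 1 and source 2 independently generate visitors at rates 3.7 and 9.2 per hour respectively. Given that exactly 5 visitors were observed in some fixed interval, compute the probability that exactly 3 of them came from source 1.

Given the total, each event is independently from source 1 with probability p = λ_1/(λ_1+λ_2) = 3.7/12.9 ≈ 0.2868.
So K ~ Binomial(5, 3.7/12.9): P(K = 3) = C(5,3) · (3.7/12.9)^3 · (9.2/12.9)^2 ≈ 0.1200.

0.1200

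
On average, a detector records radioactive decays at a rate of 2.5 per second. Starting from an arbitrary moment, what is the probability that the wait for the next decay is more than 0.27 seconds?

0.5092

The wait for the next event is exponential with rate λ = 2.5 per second.
P(T > 0.27) = e^(−λt) = e^(−2.5 × 0.27) = e^(−0.675) ≈ 0.5092.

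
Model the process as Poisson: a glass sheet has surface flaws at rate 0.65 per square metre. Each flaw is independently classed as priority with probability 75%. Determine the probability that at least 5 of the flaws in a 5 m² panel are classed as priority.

Thinning: the flaws that are classed as priority themselves form a Poisson process with rate 0.75 × 0.65 = 0.4875 per square metre.
Over the interval, μ = 0.4875 × 5 = 2.4375 (a 5 m² panel = 5 square metres).
P(N ≥ 5) = 1 − P(N ≤ 4) ≈ 0.1006.

0.1006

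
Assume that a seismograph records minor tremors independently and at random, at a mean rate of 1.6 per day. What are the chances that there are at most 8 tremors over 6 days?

Over the interval, μ = 1.6 × 6 = 9.6 (6 days).
P(N ≤ 8) = Σ_{j=0}^{8} e^(−μ) μ^j/j! ≈ 0.3796.

0.3796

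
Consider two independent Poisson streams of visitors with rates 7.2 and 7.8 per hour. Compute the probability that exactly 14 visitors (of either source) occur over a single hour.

Independent Poisson processes superpose: combined rate λ = 7.2 + 7.8 = 15 per hour.
So μ = 15.
P(N = 14) = e^(−15) · 15^14/14! ≈ 0.1024.

0.1024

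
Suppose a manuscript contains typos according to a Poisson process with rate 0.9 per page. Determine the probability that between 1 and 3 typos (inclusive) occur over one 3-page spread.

0.6469

Over the interval, μ = 0.9 × 3 = 2.7 (a 3-page spread = 3 pages).
P(1 ≤ N ≤ 3) = Σ_{j=1}^{3} e^(−2.7) · 2.7^j/j! ≈ 0.6469.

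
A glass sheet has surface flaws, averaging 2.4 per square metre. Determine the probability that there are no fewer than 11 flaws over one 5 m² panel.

0.6528

Over the interval, μ = 2.4 × 5 = 12 (a 5 m² panel = 5 square metres).
P(N ≥ 11) = 1 − P(N ≤ 10) = 1 − Σ_{j=0}^{10} e^(−μ) μ^j/j! ≈ 0.6528.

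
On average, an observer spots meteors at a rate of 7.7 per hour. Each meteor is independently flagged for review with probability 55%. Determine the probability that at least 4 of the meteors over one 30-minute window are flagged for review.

Thinning: the meteors that are flagged for review themselves form a Poisson process with rate 0.55 × 7.7 = 4.235 per hour.
Over the interval, μ = 4.235 × 0.5 = 2.1175 (a 30-minute window = 0.5 hours).
P(N ≥ 4) = 1 − P(N ≤ 3) ≈ 0.1647.

0.1647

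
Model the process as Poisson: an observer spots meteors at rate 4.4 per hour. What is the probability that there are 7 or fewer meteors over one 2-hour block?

Over the interval, μ = 4.4 × 2 = 8.8 (a 2-hour block = 2 hours).
P(N ≤ 7) = Σ_{j=0}^{7} e^(−μ) μ^j/j! ≈ 0.3478.

0.3478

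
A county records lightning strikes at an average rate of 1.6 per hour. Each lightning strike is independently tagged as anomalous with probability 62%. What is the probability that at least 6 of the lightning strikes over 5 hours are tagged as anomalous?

Thinning: the lightning strikes that are tagged as anomalous themselves form a Poisson process with rate 0.62 × 1.6 = 0.992 per hour.
Over the interval, μ = 0.992 × 5 = 4.96 (5 hours).
P(N ≥ 6) = 1 − P(N ≤ 5) ≈ 0.3770.

0.3770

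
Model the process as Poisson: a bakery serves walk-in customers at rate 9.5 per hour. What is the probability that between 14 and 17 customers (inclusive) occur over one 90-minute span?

0.3707

Over the interval, μ = 9.5 × 1.5 = 14.25 (a 90-minute span = 1.5 hours).
P(14 ≤ N ≤ 17) = Σ_{j=14}^{17} e^(−14.25) · 14.25^j/j! ≈ 0.3707.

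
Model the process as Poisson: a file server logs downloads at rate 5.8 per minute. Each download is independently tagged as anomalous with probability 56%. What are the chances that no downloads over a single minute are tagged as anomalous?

Thinning: the downloads that are tagged as anomalous themselves form a Poisson process with rate 0.56 × 5.8 = 3.248 per minute.
So μ = 3.248.
P(N = 0) = e^(−3.248) · 3.248^0/0! ≈ 0.0389.

0.0389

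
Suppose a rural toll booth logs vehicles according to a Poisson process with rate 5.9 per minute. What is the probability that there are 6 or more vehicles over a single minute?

With mean μ = 5.9 per minute,
P(N ≥ 6) = 1 − P(N ≤ 5) = 1 − Σ_{j=0}^{5} e^(−μ) μ^j/j! ≈ 0.5381.

0.5381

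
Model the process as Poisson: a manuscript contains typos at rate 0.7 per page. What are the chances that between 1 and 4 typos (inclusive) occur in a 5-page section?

Over the interval, μ = 0.7 × 5 = 3.5 (a 5-page section = 5 pages).
P(1 ≤ N ≤ 4) = Σ_{j=1}^{4} e^(−3.5) · 3.5^j/j! ≈ 0.6952.

0.6952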